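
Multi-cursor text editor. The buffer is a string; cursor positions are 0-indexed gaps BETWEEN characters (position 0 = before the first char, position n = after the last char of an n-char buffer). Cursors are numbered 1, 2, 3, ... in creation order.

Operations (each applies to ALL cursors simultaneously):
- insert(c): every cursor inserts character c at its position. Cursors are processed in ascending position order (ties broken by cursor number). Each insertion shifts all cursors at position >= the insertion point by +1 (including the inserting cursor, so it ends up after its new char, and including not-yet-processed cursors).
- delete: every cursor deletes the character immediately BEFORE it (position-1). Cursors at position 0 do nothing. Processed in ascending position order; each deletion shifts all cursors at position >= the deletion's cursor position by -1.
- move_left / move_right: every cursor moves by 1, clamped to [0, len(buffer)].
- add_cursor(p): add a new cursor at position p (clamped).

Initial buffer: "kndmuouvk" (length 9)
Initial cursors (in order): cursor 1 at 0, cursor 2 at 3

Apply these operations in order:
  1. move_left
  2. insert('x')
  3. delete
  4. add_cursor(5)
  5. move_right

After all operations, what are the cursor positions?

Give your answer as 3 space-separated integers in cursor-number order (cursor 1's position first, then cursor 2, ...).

Answer: 1 3 6

Derivation:
After op 1 (move_left): buffer="kndmuouvk" (len 9), cursors c1@0 c2@2, authorship .........
After op 2 (insert('x')): buffer="xknxdmuouvk" (len 11), cursors c1@1 c2@4, authorship 1..2.......
After op 3 (delete): buffer="kndmuouvk" (len 9), cursors c1@0 c2@2, authorship .........
After op 4 (add_cursor(5)): buffer="kndmuouvk" (len 9), cursors c1@0 c2@2 c3@5, authorship .........
After op 5 (move_right): buffer="kndmuouvk" (len 9), cursors c1@1 c2@3 c3@6, authorship .........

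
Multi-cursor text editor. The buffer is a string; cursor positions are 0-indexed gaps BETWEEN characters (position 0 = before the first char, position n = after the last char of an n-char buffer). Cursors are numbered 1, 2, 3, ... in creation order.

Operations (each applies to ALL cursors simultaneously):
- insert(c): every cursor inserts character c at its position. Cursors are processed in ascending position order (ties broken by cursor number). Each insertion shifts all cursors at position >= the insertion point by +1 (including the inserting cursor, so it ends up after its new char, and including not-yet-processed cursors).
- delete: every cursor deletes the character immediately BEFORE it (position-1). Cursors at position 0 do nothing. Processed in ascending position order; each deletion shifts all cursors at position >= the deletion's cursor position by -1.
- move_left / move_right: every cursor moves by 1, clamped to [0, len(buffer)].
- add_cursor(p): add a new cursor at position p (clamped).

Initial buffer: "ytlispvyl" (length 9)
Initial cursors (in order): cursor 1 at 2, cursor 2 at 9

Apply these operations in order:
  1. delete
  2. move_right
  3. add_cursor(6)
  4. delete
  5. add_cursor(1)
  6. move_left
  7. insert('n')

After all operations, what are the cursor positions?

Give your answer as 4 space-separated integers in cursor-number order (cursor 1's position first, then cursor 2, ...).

Answer: 2 7 7 2

Derivation:
After op 1 (delete): buffer="ylispvy" (len 7), cursors c1@1 c2@7, authorship .......
After op 2 (move_right): buffer="ylispvy" (len 7), cursors c1@2 c2@7, authorship .......
After op 3 (add_cursor(6)): buffer="ylispvy" (len 7), cursors c1@2 c3@6 c2@7, authorship .......
After op 4 (delete): buffer="yisp" (len 4), cursors c1@1 c2@4 c3@4, authorship ....
After op 5 (add_cursor(1)): buffer="yisp" (len 4), cursors c1@1 c4@1 c2@4 c3@4, authorship ....
After op 6 (move_left): buffer="yisp" (len 4), cursors c1@0 c4@0 c2@3 c3@3, authorship ....
After op 7 (insert('n')): buffer="nnyisnnp" (len 8), cursors c1@2 c4@2 c2@7 c3@7, authorship 14...23.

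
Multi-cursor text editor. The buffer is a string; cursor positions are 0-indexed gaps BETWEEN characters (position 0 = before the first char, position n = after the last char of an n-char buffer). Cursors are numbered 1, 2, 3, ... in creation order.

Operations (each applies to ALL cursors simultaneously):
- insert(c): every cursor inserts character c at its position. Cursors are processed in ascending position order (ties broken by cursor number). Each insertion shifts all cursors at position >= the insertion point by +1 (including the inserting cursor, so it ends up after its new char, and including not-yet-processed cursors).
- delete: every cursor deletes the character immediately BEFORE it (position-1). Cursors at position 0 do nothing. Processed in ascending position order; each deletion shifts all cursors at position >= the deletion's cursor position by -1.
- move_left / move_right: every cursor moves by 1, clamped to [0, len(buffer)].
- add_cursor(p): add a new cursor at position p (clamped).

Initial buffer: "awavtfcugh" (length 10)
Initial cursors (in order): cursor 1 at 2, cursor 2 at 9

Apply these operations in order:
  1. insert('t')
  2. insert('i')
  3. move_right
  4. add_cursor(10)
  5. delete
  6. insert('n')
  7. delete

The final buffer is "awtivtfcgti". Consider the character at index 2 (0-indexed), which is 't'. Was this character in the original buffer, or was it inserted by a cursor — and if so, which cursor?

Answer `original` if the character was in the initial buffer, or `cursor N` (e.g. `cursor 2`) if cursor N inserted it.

Answer: cursor 1

Derivation:
After op 1 (insert('t')): buffer="awtavtfcugth" (len 12), cursors c1@3 c2@11, authorship ..1.......2.
After op 2 (insert('i')): buffer="awtiavtfcugtih" (len 14), cursors c1@4 c2@13, authorship ..11.......22.
After op 3 (move_right): buffer="awtiavtfcugtih" (len 14), cursors c1@5 c2@14, authorship ..11.......22.
After op 4 (add_cursor(10)): buffer="awtiavtfcugtih" (len 14), cursors c1@5 c3@10 c2@14, authorship ..11.......22.
After op 5 (delete): buffer="awtivtfcgti" (len 11), cursors c1@4 c3@8 c2@11, authorship ..11.....22
After op 6 (insert('n')): buffer="awtinvtfcngtin" (len 14), cursors c1@5 c3@10 c2@14, authorship ..111....3.222
After op 7 (delete): buffer="awtivtfcgti" (len 11), cursors c1@4 c3@8 c2@11, authorship ..11.....22
Authorship (.=original, N=cursor N): . . 1 1 . . . . . 2 2
Index 2: author = 1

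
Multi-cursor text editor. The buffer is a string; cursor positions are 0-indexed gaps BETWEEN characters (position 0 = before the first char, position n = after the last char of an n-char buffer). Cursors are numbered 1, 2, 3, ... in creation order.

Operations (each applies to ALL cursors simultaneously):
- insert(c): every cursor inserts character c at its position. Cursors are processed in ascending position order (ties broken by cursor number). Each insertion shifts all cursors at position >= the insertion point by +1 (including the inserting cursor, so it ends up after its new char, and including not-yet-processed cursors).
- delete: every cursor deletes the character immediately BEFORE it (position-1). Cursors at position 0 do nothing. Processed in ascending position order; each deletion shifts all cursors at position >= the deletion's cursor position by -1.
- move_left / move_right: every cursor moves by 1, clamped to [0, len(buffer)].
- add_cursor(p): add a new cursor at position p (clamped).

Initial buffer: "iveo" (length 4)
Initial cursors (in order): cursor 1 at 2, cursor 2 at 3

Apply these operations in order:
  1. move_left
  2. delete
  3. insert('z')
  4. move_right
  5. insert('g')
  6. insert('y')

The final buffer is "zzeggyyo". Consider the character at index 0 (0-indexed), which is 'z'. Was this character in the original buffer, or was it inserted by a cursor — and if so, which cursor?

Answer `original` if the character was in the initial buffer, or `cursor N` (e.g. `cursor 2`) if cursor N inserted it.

Answer: cursor 1

Derivation:
After op 1 (move_left): buffer="iveo" (len 4), cursors c1@1 c2@2, authorship ....
After op 2 (delete): buffer="eo" (len 2), cursors c1@0 c2@0, authorship ..
After op 3 (insert('z')): buffer="zzeo" (len 4), cursors c1@2 c2@2, authorship 12..
After op 4 (move_right): buffer="zzeo" (len 4), cursors c1@3 c2@3, authorship 12..
After op 5 (insert('g')): buffer="zzeggo" (len 6), cursors c1@5 c2@5, authorship 12.12.
After op 6 (insert('y')): buffer="zzeggyyo" (len 8), cursors c1@7 c2@7, authorship 12.1212.
Authorship (.=original, N=cursor N): 1 2 . 1 2 1 2 .
Index 0: author = 1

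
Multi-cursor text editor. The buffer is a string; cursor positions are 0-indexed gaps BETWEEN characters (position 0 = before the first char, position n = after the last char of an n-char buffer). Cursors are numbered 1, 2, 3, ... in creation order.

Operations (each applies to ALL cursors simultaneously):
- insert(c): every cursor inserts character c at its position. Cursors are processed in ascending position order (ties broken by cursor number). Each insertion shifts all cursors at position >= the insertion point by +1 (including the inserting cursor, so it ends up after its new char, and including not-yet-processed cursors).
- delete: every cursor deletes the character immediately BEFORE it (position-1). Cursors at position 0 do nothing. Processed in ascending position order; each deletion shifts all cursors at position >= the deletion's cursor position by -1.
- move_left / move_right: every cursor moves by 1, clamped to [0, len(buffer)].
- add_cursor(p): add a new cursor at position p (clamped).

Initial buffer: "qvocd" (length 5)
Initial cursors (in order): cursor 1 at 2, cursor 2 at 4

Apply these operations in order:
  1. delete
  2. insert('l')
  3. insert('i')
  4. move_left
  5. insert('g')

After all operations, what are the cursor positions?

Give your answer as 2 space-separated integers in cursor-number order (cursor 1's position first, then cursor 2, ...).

Answer: 3 7

Derivation:
After op 1 (delete): buffer="qod" (len 3), cursors c1@1 c2@2, authorship ...
After op 2 (insert('l')): buffer="qlold" (len 5), cursors c1@2 c2@4, authorship .1.2.
After op 3 (insert('i')): buffer="qliolid" (len 7), cursors c1@3 c2@6, authorship .11.22.
After op 4 (move_left): buffer="qliolid" (len 7), cursors c1@2 c2@5, authorship .11.22.
After op 5 (insert('g')): buffer="qlgiolgid" (len 9), cursors c1@3 c2@7, authorship .111.222.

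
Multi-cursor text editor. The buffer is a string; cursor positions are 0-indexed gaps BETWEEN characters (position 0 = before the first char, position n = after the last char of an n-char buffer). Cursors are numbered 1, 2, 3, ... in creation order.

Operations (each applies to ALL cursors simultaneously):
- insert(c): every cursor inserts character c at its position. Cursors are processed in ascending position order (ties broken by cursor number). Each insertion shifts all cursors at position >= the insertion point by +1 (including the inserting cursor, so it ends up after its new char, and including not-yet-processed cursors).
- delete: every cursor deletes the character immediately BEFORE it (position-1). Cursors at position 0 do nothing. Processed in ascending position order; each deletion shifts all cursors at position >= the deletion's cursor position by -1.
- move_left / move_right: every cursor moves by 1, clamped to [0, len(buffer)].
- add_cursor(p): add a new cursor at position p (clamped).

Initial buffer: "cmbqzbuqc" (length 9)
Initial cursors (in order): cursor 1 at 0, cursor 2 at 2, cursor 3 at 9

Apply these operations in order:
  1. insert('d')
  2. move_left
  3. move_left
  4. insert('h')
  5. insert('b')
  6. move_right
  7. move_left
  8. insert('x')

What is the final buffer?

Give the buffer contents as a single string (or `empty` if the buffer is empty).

Answer: hbxdchbxmdbqzbuqhbxcd

Derivation:
After op 1 (insert('d')): buffer="dcmdbqzbuqcd" (len 12), cursors c1@1 c2@4 c3@12, authorship 1..2.......3
After op 2 (move_left): buffer="dcmdbqzbuqcd" (len 12), cursors c1@0 c2@3 c3@11, authorship 1..2.......3
After op 3 (move_left): buffer="dcmdbqzbuqcd" (len 12), cursors c1@0 c2@2 c3@10, authorship 1..2.......3
After op 4 (insert('h')): buffer="hdchmdbqzbuqhcd" (len 15), cursors c1@1 c2@4 c3@13, authorship 11.2.2......3.3
After op 5 (insert('b')): buffer="hbdchbmdbqzbuqhbcd" (len 18), cursors c1@2 c2@6 c3@16, authorship 111.22.2......33.3
After op 6 (move_right): buffer="hbdchbmdbqzbuqhbcd" (len 18), cursors c1@3 c2@7 c3@17, authorship 111.22.2......33.3
After op 7 (move_left): buffer="hbdchbmdbqzbuqhbcd" (len 18), cursors c1@2 c2@6 c3@16, authorship 111.22.2......33.3
After op 8 (insert('x')): buffer="hbxdchbxmdbqzbuqhbxcd" (len 21), cursors c1@3 c2@8 c3@19, authorship 1111.222.2......333.3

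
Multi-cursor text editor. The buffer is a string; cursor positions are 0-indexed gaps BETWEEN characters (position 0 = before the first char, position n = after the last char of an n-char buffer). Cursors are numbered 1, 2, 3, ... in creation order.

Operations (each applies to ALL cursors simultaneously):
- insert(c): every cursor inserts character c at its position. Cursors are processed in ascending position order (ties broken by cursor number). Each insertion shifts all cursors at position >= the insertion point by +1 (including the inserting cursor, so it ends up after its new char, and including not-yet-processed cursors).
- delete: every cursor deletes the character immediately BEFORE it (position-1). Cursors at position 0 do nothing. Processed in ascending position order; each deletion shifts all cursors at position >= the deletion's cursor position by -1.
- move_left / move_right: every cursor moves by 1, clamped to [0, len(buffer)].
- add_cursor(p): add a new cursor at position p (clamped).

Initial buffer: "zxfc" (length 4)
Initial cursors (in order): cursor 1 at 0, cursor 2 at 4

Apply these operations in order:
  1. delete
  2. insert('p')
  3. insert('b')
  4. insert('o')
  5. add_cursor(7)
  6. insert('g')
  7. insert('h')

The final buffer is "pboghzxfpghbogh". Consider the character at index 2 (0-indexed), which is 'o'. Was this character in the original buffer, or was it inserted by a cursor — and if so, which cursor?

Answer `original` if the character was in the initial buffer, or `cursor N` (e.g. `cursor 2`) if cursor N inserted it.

After op 1 (delete): buffer="zxf" (len 3), cursors c1@0 c2@3, authorship ...
After op 2 (insert('p')): buffer="pzxfp" (len 5), cursors c1@1 c2@5, authorship 1...2
After op 3 (insert('b')): buffer="pbzxfpb" (len 7), cursors c1@2 c2@7, authorship 11...22
After op 4 (insert('o')): buffer="pbozxfpbo" (len 9), cursors c1@3 c2@9, authorship 111...222
After op 5 (add_cursor(7)): buffer="pbozxfpbo" (len 9), cursors c1@3 c3@7 c2@9, authorship 111...222
After op 6 (insert('g')): buffer="pbogzxfpgbog" (len 12), cursors c1@4 c3@9 c2@12, authorship 1111...23222
After op 7 (insert('h')): buffer="pboghzxfpghbogh" (len 15), cursors c1@5 c3@11 c2@15, authorship 11111...2332222
Authorship (.=original, N=cursor N): 1 1 1 1 1 . . . 2 3 3 2 2 2 2
Index 2: author = 1

Answer: cursor 1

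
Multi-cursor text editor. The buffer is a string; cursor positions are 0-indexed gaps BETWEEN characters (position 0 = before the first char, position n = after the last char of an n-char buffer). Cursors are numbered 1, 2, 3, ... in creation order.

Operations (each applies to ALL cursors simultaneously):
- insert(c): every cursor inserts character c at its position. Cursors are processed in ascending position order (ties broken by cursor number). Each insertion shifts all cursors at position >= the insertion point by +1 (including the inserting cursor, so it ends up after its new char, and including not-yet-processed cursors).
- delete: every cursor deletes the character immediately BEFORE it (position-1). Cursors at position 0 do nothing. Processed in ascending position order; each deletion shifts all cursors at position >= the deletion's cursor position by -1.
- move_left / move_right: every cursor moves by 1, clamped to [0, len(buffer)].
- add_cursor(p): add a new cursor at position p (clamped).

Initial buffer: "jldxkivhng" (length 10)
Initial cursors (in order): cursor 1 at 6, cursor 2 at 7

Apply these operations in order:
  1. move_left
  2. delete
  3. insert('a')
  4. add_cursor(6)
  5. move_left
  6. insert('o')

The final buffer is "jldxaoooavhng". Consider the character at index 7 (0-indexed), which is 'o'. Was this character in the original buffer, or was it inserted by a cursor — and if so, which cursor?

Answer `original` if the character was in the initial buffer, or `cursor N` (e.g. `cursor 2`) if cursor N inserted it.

After op 1 (move_left): buffer="jldxkivhng" (len 10), cursors c1@5 c2@6, authorship ..........
After op 2 (delete): buffer="jldxvhng" (len 8), cursors c1@4 c2@4, authorship ........
After op 3 (insert('a')): buffer="jldxaavhng" (len 10), cursors c1@6 c2@6, authorship ....12....
After op 4 (add_cursor(6)): buffer="jldxaavhng" (len 10), cursors c1@6 c2@6 c3@6, authorship ....12....
After op 5 (move_left): buffer="jldxaavhng" (len 10), cursors c1@5 c2@5 c3@5, authorship ....12....
After op 6 (insert('o')): buffer="jldxaoooavhng" (len 13), cursors c1@8 c2@8 c3@8, authorship ....11232....
Authorship (.=original, N=cursor N): . . . . 1 1 2 3 2 . . . .
Index 7: author = 3

Answer: cursor 3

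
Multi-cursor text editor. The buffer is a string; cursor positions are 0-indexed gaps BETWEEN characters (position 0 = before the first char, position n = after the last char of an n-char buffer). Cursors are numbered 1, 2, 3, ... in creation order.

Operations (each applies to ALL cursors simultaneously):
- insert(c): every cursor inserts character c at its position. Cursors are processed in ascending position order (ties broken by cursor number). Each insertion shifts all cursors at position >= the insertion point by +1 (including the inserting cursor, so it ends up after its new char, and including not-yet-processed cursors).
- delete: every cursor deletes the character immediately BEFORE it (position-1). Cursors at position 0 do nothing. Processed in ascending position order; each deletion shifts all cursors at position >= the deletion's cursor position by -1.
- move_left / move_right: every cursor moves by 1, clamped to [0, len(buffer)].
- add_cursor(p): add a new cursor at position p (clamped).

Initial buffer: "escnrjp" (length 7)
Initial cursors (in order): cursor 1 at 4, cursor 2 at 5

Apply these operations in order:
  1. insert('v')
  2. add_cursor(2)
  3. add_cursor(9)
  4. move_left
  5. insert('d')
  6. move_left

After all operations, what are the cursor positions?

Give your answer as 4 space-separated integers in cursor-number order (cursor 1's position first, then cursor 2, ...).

After op 1 (insert('v')): buffer="escnvrvjp" (len 9), cursors c1@5 c2@7, authorship ....1.2..
After op 2 (add_cursor(2)): buffer="escnvrvjp" (len 9), cursors c3@2 c1@5 c2@7, authorship ....1.2..
After op 3 (add_cursor(9)): buffer="escnvrvjp" (len 9), cursors c3@2 c1@5 c2@7 c4@9, authorship ....1.2..
After op 4 (move_left): buffer="escnvrvjp" (len 9), cursors c3@1 c1@4 c2@6 c4@8, authorship ....1.2..
After op 5 (insert('d')): buffer="edscndvrdvjdp" (len 13), cursors c3@2 c1@6 c2@9 c4@12, authorship .3...11.22.4.
After op 6 (move_left): buffer="edscndvrdvjdp" (len 13), cursors c3@1 c1@5 c2@8 c4@11, authorship .3...11.22.4.

Answer: 5 8 1 11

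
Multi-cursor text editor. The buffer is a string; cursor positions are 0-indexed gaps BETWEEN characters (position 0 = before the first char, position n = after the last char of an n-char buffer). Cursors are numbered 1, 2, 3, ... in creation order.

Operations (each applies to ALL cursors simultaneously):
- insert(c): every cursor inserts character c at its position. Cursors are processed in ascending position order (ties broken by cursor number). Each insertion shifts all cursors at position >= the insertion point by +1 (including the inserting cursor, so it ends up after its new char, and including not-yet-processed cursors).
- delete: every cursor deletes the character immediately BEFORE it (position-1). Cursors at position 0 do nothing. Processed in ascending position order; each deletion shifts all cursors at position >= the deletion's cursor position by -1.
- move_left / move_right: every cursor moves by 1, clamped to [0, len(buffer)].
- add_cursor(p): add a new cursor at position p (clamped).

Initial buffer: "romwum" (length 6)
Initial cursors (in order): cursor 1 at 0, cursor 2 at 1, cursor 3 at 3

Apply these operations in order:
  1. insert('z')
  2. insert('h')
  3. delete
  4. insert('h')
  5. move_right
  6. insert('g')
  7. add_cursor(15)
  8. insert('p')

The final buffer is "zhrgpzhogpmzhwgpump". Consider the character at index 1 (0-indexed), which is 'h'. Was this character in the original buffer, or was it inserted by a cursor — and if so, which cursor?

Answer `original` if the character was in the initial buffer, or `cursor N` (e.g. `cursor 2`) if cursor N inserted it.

Answer: cursor 1

Derivation:
After op 1 (insert('z')): buffer="zrzomzwum" (len 9), cursors c1@1 c2@3 c3@6, authorship 1.2..3...
After op 2 (insert('h')): buffer="zhrzhomzhwum" (len 12), cursors c1@2 c2@5 c3@9, authorship 11.22..33...
After op 3 (delete): buffer="zrzomzwum" (len 9), cursors c1@1 c2@3 c3@6, authorship 1.2..3...
After op 4 (insert('h')): buffer="zhrzhomzhwum" (len 12), cursors c1@2 c2@5 c3@9, authorship 11.22..33...
After op 5 (move_right): buffer="zhrzhomzhwum" (len 12), cursors c1@3 c2@6 c3@10, authorship 11.22..33...
After op 6 (insert('g')): buffer="zhrgzhogmzhwgum" (len 15), cursors c1@4 c2@8 c3@13, authorship 11.122.2.33.3..
After op 7 (add_cursor(15)): buffer="zhrgzhogmzhwgum" (len 15), cursors c1@4 c2@8 c3@13 c4@15, authorship 11.122.2.33.3..
After op 8 (insert('p')): buffer="zhrgpzhogpmzhwgpump" (len 19), cursors c1@5 c2@10 c3@16 c4@19, authorship 11.1122.22.33.33..4
Authorship (.=original, N=cursor N): 1 1 . 1 1 2 2 . 2 2 . 3 3 . 3 3 . . 4
Index 1: author = 1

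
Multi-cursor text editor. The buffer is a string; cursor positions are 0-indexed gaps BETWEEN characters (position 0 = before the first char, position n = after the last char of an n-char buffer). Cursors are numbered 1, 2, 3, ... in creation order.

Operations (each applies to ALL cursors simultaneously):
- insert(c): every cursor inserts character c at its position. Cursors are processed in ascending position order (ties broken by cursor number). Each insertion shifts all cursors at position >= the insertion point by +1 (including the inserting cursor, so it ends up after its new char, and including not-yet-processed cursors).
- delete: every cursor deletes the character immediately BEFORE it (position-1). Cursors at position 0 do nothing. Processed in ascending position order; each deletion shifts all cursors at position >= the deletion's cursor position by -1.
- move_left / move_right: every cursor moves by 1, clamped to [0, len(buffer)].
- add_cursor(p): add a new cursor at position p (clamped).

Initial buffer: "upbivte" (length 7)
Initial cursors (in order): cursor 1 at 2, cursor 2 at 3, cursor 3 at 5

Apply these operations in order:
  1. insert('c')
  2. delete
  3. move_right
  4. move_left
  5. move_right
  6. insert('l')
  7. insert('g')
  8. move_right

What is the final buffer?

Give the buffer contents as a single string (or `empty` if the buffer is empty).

After op 1 (insert('c')): buffer="upcbcivcte" (len 10), cursors c1@3 c2@5 c3@8, authorship ..1.2..3..
After op 2 (delete): buffer="upbivte" (len 7), cursors c1@2 c2@3 c3@5, authorship .......
After op 3 (move_right): buffer="upbivte" (len 7), cursors c1@3 c2@4 c3@6, authorship .......
After op 4 (move_left): buffer="upbivte" (len 7), cursors c1@2 c2@3 c3@5, authorship .......
After op 5 (move_right): buffer="upbivte" (len 7), cursors c1@3 c2@4 c3@6, authorship .......
After op 6 (insert('l')): buffer="upblilvtle" (len 10), cursors c1@4 c2@6 c3@9, authorship ...1.2..3.
After op 7 (insert('g')): buffer="upblgilgvtlge" (len 13), cursors c1@5 c2@8 c3@12, authorship ...11.22..33.
After op 8 (move_right): buffer="upblgilgvtlge" (len 13), cursors c1@6 c2@9 c3@13, authorship ...11.22..33.

Answer: upblgilgvtlge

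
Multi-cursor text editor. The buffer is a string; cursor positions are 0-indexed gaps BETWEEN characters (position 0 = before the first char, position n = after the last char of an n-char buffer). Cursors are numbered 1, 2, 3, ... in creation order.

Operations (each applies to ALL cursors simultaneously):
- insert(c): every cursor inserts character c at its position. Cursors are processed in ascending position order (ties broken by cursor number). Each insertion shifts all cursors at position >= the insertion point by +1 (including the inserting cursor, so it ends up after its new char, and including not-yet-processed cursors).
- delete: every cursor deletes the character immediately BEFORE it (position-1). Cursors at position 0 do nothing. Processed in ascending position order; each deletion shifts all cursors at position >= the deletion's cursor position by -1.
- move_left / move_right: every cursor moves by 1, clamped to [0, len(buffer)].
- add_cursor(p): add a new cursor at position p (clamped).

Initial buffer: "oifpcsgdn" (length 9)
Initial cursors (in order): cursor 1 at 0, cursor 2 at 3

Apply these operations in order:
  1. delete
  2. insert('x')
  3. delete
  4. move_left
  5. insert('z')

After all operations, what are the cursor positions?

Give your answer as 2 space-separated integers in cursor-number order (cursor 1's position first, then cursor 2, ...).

Answer: 1 3

Derivation:
After op 1 (delete): buffer="oipcsgdn" (len 8), cursors c1@0 c2@2, authorship ........
After op 2 (insert('x')): buffer="xoixpcsgdn" (len 10), cursors c1@1 c2@4, authorship 1..2......
After op 3 (delete): buffer="oipcsgdn" (len 8), cursors c1@0 c2@2, authorship ........
After op 4 (move_left): buffer="oipcsgdn" (len 8), cursors c1@0 c2@1, authorship ........
After op 5 (insert('z')): buffer="zozipcsgdn" (len 10), cursors c1@1 c2@3, authorship 1.2.......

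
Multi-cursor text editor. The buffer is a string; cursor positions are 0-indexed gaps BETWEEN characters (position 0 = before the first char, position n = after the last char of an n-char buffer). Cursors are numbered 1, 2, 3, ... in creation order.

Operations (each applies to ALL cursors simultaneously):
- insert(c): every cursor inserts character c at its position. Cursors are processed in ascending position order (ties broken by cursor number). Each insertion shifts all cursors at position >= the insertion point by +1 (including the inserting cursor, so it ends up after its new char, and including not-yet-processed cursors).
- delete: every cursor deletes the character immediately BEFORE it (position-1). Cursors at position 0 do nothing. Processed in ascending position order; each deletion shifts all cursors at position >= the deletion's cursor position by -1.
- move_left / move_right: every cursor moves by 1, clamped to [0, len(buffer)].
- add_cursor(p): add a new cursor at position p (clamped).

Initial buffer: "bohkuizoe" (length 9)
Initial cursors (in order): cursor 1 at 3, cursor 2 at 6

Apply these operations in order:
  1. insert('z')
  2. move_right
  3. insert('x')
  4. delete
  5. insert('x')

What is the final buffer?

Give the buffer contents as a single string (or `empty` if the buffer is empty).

Answer: bohzkxuizzxoe

Derivation:
After op 1 (insert('z')): buffer="bohzkuizzoe" (len 11), cursors c1@4 c2@8, authorship ...1...2...
After op 2 (move_right): buffer="bohzkuizzoe" (len 11), cursors c1@5 c2@9, authorship ...1...2...
After op 3 (insert('x')): buffer="bohzkxuizzxoe" (len 13), cursors c1@6 c2@11, authorship ...1.1..2.2..
After op 4 (delete): buffer="bohzkuizzoe" (len 11), cursors c1@5 c2@9, authorship ...1...2...
After op 5 (insert('x')): buffer="bohzkxuizzxoe" (len 13), cursors c1@6 c2@11, authorship ...1.1..2.2..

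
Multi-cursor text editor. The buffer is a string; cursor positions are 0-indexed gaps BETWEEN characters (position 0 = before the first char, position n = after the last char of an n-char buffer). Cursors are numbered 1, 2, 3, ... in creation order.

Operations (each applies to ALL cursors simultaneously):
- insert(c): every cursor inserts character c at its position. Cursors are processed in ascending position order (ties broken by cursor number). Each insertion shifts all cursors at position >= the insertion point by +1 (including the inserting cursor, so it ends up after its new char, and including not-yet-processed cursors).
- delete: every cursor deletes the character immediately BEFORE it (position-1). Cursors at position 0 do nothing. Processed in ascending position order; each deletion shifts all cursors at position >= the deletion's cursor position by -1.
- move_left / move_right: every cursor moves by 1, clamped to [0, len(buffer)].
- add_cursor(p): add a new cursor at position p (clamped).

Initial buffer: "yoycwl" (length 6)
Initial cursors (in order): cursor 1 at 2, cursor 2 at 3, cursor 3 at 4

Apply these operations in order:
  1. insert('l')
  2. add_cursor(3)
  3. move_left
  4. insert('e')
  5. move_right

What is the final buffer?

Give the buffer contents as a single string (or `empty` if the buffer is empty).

After op 1 (insert('l')): buffer="yolylclwl" (len 9), cursors c1@3 c2@5 c3@7, authorship ..1.2.3..
After op 2 (add_cursor(3)): buffer="yolylclwl" (len 9), cursors c1@3 c4@3 c2@5 c3@7, authorship ..1.2.3..
After op 3 (move_left): buffer="yolylclwl" (len 9), cursors c1@2 c4@2 c2@4 c3@6, authorship ..1.2.3..
After op 4 (insert('e')): buffer="yoeelyelcelwl" (len 13), cursors c1@4 c4@4 c2@7 c3@10, authorship ..141.22.33..
After op 5 (move_right): buffer="yoeelyelcelwl" (len 13), cursors c1@5 c4@5 c2@8 c3@11, authorship ..141.22.33..

Answer: yoeelyelcelwl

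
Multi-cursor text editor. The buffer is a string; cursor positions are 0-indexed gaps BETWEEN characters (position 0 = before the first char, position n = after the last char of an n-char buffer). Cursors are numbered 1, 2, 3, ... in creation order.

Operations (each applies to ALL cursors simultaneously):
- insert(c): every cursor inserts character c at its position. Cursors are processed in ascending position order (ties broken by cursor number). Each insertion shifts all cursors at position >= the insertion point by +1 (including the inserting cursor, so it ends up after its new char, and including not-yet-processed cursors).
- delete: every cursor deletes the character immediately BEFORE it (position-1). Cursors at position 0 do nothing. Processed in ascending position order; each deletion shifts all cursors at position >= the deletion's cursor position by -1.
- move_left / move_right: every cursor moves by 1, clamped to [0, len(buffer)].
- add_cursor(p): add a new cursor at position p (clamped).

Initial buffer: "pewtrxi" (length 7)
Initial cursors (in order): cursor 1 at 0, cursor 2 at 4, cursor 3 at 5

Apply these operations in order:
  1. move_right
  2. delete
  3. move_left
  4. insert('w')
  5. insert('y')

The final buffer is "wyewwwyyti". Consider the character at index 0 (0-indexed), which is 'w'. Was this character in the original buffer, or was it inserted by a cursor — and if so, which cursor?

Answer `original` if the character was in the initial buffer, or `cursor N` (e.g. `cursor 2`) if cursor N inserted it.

Answer: cursor 1

Derivation:
After op 1 (move_right): buffer="pewtrxi" (len 7), cursors c1@1 c2@5 c3@6, authorship .......
After op 2 (delete): buffer="ewti" (len 4), cursors c1@0 c2@3 c3@3, authorship ....
After op 3 (move_left): buffer="ewti" (len 4), cursors c1@0 c2@2 c3@2, authorship ....
After op 4 (insert('w')): buffer="wewwwti" (len 7), cursors c1@1 c2@5 c3@5, authorship 1..23..
After op 5 (insert('y')): buffer="wyewwwyyti" (len 10), cursors c1@2 c2@8 c3@8, authorship 11..2323..
Authorship (.=original, N=cursor N): 1 1 . . 2 3 2 3 . .
Index 0: author = 1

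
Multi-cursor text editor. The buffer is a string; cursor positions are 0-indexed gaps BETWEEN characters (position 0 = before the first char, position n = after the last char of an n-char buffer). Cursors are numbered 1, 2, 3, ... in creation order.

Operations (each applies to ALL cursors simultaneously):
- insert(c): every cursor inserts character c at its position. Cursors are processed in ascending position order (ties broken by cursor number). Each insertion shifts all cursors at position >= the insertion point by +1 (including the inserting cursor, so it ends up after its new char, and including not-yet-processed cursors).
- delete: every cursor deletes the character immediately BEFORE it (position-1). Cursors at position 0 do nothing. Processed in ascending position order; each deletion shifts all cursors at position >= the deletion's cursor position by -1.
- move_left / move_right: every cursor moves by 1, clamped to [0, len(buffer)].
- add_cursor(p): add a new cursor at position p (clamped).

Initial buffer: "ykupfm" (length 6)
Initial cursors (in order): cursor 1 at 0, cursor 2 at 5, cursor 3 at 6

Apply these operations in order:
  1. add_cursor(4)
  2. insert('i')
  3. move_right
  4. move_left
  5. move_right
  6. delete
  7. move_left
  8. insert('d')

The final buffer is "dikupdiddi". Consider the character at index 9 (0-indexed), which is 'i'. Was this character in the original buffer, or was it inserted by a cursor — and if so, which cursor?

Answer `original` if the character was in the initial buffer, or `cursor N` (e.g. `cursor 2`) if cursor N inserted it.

After op 1 (add_cursor(4)): buffer="ykupfm" (len 6), cursors c1@0 c4@4 c2@5 c3@6, authorship ......
After op 2 (insert('i')): buffer="iykupifimi" (len 10), cursors c1@1 c4@6 c2@8 c3@10, authorship 1....4.2.3
After op 3 (move_right): buffer="iykupifimi" (len 10), cursors c1@2 c4@7 c2@9 c3@10, authorship 1....4.2.3
After op 4 (move_left): buffer="iykupifimi" (len 10), cursors c1@1 c4@6 c2@8 c3@9, authorship 1....4.2.3
After op 5 (move_right): buffer="iykupifimi" (len 10), cursors c1@2 c4@7 c2@9 c3@10, authorship 1....4.2.3
After op 6 (delete): buffer="ikupii" (len 6), cursors c1@1 c4@5 c2@6 c3@6, authorship 1...42
After op 7 (move_left): buffer="ikupii" (len 6), cursors c1@0 c4@4 c2@5 c3@5, authorship 1...42
After op 8 (insert('d')): buffer="dikupdiddi" (len 10), cursors c1@1 c4@6 c2@9 c3@9, authorship 11...44232
Authorship (.=original, N=cursor N): 1 1 . . . 4 4 2 3 2
Index 9: author = 2

Answer: cursor 2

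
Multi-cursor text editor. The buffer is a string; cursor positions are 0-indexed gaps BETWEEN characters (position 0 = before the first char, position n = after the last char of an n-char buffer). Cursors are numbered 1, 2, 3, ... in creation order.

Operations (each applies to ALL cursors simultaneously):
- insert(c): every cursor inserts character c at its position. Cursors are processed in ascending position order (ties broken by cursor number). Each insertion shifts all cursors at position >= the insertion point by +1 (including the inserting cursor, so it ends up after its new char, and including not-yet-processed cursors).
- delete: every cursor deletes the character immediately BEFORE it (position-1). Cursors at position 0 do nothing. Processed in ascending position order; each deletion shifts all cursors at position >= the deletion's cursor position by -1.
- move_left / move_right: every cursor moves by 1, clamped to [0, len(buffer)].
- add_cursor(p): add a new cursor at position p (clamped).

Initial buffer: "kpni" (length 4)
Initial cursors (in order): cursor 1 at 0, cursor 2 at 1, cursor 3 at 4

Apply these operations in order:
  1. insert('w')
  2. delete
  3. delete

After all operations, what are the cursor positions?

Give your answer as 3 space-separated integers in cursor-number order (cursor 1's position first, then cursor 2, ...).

Answer: 0 0 2

Derivation:
After op 1 (insert('w')): buffer="wkwpniw" (len 7), cursors c1@1 c2@3 c3@7, authorship 1.2...3
After op 2 (delete): buffer="kpni" (len 4), cursors c1@0 c2@1 c3@4, authorship ....
After op 3 (delete): buffer="pn" (len 2), cursors c1@0 c2@0 c3@2, authorship ..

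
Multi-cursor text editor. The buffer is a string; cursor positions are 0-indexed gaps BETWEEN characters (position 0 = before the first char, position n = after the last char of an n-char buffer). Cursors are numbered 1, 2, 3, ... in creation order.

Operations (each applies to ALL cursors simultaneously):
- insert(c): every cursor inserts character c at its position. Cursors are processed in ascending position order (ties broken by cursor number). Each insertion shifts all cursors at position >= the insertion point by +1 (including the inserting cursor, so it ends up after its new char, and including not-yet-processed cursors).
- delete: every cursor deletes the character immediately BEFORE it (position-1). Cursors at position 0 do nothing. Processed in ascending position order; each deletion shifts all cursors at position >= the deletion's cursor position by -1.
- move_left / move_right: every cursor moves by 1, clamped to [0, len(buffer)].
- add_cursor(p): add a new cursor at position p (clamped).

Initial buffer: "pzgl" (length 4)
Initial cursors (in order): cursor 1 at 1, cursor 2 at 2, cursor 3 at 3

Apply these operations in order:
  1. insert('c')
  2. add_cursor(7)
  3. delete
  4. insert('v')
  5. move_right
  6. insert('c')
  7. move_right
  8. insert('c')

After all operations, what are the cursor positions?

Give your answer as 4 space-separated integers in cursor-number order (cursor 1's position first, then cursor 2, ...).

Answer: 6 10 15 15

Derivation:
After op 1 (insert('c')): buffer="pczcgcl" (len 7), cursors c1@2 c2@4 c3@6, authorship .1.2.3.
After op 2 (add_cursor(7)): buffer="pczcgcl" (len 7), cursors c1@2 c2@4 c3@6 c4@7, authorship .1.2.3.
After op 3 (delete): buffer="pzg" (len 3), cursors c1@1 c2@2 c3@3 c4@3, authorship ...
After op 4 (insert('v')): buffer="pvzvgvv" (len 7), cursors c1@2 c2@4 c3@7 c4@7, authorship .1.2.34
After op 5 (move_right): buffer="pvzvgvv" (len 7), cursors c1@3 c2@5 c3@7 c4@7, authorship .1.2.34
After op 6 (insert('c')): buffer="pvzcvgcvvcc" (len 11), cursors c1@4 c2@7 c3@11 c4@11, authorship .1.12.23434
After op 7 (move_right): buffer="pvzcvgcvvcc" (len 11), cursors c1@5 c2@8 c3@11 c4@11, authorship .1.12.23434
After op 8 (insert('c')): buffer="pvzcvcgcvcvcccc" (len 15), cursors c1@6 c2@10 c3@15 c4@15, authorship .1.121.23243434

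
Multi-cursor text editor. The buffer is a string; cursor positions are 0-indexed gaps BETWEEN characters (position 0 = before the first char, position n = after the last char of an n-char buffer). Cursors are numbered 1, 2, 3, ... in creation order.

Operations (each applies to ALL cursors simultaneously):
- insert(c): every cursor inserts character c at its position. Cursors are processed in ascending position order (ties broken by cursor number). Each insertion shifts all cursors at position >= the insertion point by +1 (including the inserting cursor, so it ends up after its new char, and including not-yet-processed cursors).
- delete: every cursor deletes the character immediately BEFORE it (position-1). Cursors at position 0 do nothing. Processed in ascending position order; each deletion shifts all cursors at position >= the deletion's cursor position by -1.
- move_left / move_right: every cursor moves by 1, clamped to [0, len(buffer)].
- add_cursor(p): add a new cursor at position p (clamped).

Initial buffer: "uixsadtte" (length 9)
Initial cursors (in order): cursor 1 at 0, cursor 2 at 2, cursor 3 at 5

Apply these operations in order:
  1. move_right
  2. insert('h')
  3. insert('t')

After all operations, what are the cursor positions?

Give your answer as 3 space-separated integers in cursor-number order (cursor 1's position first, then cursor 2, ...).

After op 1 (move_right): buffer="uixsadtte" (len 9), cursors c1@1 c2@3 c3@6, authorship .........
After op 2 (insert('h')): buffer="uhixhsadhtte" (len 12), cursors c1@2 c2@5 c3@9, authorship .1..2...3...
After op 3 (insert('t')): buffer="uhtixhtsadhttte" (len 15), cursors c1@3 c2@7 c3@12, authorship .11..22...33...

Answer: 3 7 12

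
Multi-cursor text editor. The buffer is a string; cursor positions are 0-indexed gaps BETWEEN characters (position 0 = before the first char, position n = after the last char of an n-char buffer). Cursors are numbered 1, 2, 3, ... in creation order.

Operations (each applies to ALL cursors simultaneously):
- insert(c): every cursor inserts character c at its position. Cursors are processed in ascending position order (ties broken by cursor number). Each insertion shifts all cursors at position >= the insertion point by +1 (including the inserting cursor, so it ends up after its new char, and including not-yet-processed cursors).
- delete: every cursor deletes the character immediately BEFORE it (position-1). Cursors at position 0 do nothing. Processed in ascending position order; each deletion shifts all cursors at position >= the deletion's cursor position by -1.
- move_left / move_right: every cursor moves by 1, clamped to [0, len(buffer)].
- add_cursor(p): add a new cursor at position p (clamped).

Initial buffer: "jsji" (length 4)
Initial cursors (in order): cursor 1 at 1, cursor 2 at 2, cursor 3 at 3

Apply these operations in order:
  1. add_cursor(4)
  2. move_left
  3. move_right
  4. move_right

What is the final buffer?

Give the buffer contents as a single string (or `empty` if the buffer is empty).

Answer: jsji

Derivation:
After op 1 (add_cursor(4)): buffer="jsji" (len 4), cursors c1@1 c2@2 c3@3 c4@4, authorship ....
After op 2 (move_left): buffer="jsji" (len 4), cursors c1@0 c2@1 c3@2 c4@3, authorship ....
After op 3 (move_right): buffer="jsji" (len 4), cursors c1@1 c2@2 c3@3 c4@4, authorship ....
After op 4 (move_right): buffer="jsji" (len 4), cursors c1@2 c2@3 c3@4 c4@4, authorship ....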